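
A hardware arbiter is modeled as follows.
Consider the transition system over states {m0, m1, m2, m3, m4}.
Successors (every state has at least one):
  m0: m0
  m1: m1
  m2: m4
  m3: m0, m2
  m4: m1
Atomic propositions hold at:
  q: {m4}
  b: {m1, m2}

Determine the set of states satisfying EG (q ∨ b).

Sat(q ∨ b) = {m1, m2, m4}
EG (q ∨ b): greatest fixpoint, start Z0 = {m1, m2, m4}, keep only states in Sat with some successor in Z. Already a fixed point.
Sat(EG (q ∨ b)) = {m1, m2, m4}

{m1, m2, m4}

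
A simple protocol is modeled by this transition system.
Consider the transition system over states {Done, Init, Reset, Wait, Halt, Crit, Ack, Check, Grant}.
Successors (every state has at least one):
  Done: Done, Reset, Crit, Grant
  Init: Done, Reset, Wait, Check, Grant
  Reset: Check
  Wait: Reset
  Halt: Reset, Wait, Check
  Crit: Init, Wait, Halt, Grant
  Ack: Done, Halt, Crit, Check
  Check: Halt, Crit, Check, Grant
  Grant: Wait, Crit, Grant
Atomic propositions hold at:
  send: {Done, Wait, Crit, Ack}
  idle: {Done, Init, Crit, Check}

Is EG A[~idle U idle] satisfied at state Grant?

No

Sat(~idle) = {Reset, Wait, Halt, Ack, Grant}
A[~idle U idle]: least fixpoint, start Z0 = Sat(idle) = {Done, Init, Crit, Check}, add states in Sat(~idle) with every successor in Z. Z1 = {Done, Init, Reset, Crit, Check}; Z2 = {Done, Init, Reset, Wait, Crit, Check}; Z3 = {Done, Init, Reset, Wait, Halt, Crit, Check}; Z4 = {Done, Init, Reset, Wait, Halt, Crit, Ack, Check}; fixed.
Sat(A[~idle U idle]) = {Done, Init, Reset, Wait, Halt, Crit, Ack, Check}
EG A[~idle U idle]: greatest fixpoint, start Z0 = {Done, Init, Reset, Wait, Halt, Crit, Ack, Check}, keep only states in Sat with some successor in Z. Already a fixed point.
Sat(EG A[~idle U idle]) = {Done, Init, Reset, Wait, Halt, Crit, Ack, Check}
Grant ∉ Sat(EG A[~idle U idle]) = {Done, Init, Reset, Wait, Halt, Crit, Ack, Check}, so the formula does not hold at Grant.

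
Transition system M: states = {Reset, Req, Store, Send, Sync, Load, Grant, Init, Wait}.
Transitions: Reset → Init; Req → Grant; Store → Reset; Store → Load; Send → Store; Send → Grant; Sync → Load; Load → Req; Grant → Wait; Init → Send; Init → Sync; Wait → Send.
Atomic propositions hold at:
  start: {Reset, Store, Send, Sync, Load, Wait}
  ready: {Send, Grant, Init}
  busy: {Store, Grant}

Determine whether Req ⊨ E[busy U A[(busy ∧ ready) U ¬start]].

Sat(busy ∧ ready) = {Grant}
Sat(¬start) = {Req, Grant, Init}
A[(busy ∧ ready) U ¬start]: least fixpoint, start Z0 = Sat(¬start) = {Req, Grant, Init}, add states in Sat(busy ∧ ready) with every successor in Z. Already a fixed point.
Sat(A[(busy ∧ ready) U ¬start]) = {Req, Grant, Init}
E[busy U A[(busy ∧ ready) U ¬start]]: least fixpoint, start Z0 = Sat(A[(busy ∧ ready) U ¬start]) = {Req, Grant, Init}, add states in Sat(busy) with some successor in Z. Already a fixed point.
Sat(E[busy U A[(busy ∧ ready) U ¬start]]) = {Req, Grant, Init}
Req ∈ Sat(E[busy U A[(busy ∧ ready) U ¬start]]) = {Req, Grant, Init}, so the formula holds at Req.

Yes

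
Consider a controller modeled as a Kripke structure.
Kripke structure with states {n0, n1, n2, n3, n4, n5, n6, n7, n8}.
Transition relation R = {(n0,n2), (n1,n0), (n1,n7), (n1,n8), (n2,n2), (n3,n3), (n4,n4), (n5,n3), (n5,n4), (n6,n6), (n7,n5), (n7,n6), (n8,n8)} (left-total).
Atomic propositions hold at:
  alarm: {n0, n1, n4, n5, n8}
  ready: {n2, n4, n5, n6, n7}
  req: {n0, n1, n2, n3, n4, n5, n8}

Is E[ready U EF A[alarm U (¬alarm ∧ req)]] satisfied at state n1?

Yes

Sat(¬alarm) = {n2, n3, n6, n7}
Sat(¬alarm ∧ req) = {n2, n3}
A[alarm U (¬alarm ∧ req)]: least fixpoint, start Z0 = Sat((¬alarm ∧ req)) = {n2, n3}, add states in Sat(alarm) with every successor in Z. Z1 = {n0, n2, n3}; fixed.
Sat(A[alarm U (¬alarm ∧ req)]) = {n0, n2, n3}
EF A[alarm U (¬alarm ∧ req)]: least fixpoint, start Z0 = {n0, n2, n3}, add states with some successor in Z. Z1 = {n0, n1, n2, n3, n5}; Z2 = {n0, n1, n2, n3, n5, n7}; fixed.
Sat(EF A[alarm U (¬alarm ∧ req)]) = {n0, n1, n2, n3, n5, n7}
E[ready U EF A[alarm U (¬alarm ∧ req)]]: least fixpoint, start Z0 = Sat(EF A[alarm U (¬alarm ∧ req)]) = {n0, n1, n2, n3, n5, n7}, add states in Sat(ready) with some successor in Z. Already a fixed point.
Sat(E[ready U EF A[alarm U (¬alarm ∧ req)]]) = {n0, n1, n2, n3, n5, n7}
n1 ∈ Sat(E[ready U EF A[alarm U (¬alarm ∧ req)]]) = {n0, n1, n2, n3, n5, n7}, so the formula holds at n1.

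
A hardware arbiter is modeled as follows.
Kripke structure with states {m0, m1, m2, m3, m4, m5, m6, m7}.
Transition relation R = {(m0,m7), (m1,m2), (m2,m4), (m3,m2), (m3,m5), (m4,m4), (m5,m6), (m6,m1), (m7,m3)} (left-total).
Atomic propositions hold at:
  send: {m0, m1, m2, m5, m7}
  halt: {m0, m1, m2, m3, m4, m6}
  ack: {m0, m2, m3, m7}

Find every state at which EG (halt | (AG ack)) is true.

{m1, m2, m3, m4, m6}

AG ack: greatest fixpoint, start Z0 = {m0, m2, m3, m7}, keep only states in Sat with every successor in Z. Z1 = {m0, m7}; Z2 = {m0}; Z3 = ∅; fixed.
Sat(AG ack) = ∅
Sat(halt | (AG ack)) = {m0, m1, m2, m3, m4, m6}
EG (halt | (AG ack)): greatest fixpoint, start Z0 = {m0, m1, m2, m3, m4, m6}, keep only states in Sat with some successor in Z. Z1 = {m1, m2, m3, m4, m6}; fixed.
Sat(EG (halt | (AG ack))) = {m1, m2, m3, m4, m6}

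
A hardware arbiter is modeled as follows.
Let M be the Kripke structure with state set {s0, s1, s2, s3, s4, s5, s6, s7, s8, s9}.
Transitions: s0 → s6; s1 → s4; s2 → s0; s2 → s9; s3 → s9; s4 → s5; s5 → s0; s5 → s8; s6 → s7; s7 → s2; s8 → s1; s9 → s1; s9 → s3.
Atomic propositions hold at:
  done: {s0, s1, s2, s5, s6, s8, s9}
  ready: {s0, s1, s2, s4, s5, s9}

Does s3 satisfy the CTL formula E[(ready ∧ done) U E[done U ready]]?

No

Sat(ready ∧ done) = {s0, s1, s2, s5, s9}
E[done U ready]: least fixpoint, start Z0 = Sat(ready) = {s0, s1, s2, s4, s5, s9}, add states in Sat(done) with some successor in Z. Z1 = {s0, s1, s2, s4, s5, s8, s9}; fixed.
Sat(E[done U ready]) = {s0, s1, s2, s4, s5, s8, s9}
E[(ready ∧ done) U E[done U ready]]: least fixpoint, start Z0 = Sat(E[done U ready]) = {s0, s1, s2, s4, s5, s8, s9}, add states in Sat(ready ∧ done) with some successor in Z. Already a fixed point.
Sat(E[(ready ∧ done) U E[done U ready]]) = {s0, s1, s2, s4, s5, s8, s9}
s3 ∉ Sat(E[(ready ∧ done) U E[done U ready]]) = {s0, s1, s2, s4, s5, s8, s9}, so the formula does not hold at s3.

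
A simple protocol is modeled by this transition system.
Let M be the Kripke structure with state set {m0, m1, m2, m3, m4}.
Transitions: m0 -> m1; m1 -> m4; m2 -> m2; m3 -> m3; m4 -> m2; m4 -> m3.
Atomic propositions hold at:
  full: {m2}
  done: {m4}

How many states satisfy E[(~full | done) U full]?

4

Sat(~full) = {m0, m1, m3, m4}
Sat(~full | done) = {m0, m1, m3, m4}
E[(~full | done) U full]: least fixpoint, start Z0 = Sat(full) = {m2}, add states in Sat(~full | done) with some successor in Z. Z1 = {m2, m4}; Z2 = {m1, m2, m4}; Z3 = {m0, m1, m2, m4}; fixed.
Sat(E[(~full | done) U full]) = {m0, m1, m2, m4}
|Sat(E[(~full | done) U full])| = |{m0, m1, m2, m4}| = 4.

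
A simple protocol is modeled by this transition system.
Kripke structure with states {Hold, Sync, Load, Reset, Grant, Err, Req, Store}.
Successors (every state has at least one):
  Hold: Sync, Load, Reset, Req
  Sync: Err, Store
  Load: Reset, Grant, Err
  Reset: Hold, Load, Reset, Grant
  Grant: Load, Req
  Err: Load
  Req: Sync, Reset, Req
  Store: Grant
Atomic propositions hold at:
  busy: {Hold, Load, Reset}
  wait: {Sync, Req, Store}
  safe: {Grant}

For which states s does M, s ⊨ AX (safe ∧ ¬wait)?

Sat(¬wait) = {Hold, Load, Reset, Grant, Err}
Sat(safe ∧ ¬wait) = {Grant}
Sat(AX (safe ∧ ¬wait)) = {s : every successor in {Grant}} = {Store}

{Store}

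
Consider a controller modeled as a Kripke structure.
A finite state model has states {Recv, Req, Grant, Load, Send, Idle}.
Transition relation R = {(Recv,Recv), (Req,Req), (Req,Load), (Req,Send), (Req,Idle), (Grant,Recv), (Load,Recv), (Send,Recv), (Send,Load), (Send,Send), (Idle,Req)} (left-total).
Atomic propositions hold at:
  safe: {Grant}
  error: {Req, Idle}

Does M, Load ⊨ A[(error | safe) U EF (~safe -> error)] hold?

No

Sat(error | safe) = {Req, Grant, Idle}
Sat(~safe) = {Recv, Req, Load, Send, Idle}
Sat(~safe -> error) = {Req, Grant, Idle}
EF (~safe -> error): least fixpoint, start Z0 = {Req, Grant, Idle}, add states with some successor in Z. Already a fixed point.
Sat(EF (~safe -> error)) = {Req, Grant, Idle}
A[(error | safe) U EF (~safe -> error)]: least fixpoint, start Z0 = Sat(EF (~safe -> error)) = {Req, Grant, Idle}, add states in Sat(error | safe) with every successor in Z. Already a fixed point.
Sat(A[(error | safe) U EF (~safe -> error)]) = {Req, Grant, Idle}
Load ∉ Sat(A[(error | safe) U EF (~safe -> error)]) = {Req, Grant, Idle}, so the formula does not hold at Load.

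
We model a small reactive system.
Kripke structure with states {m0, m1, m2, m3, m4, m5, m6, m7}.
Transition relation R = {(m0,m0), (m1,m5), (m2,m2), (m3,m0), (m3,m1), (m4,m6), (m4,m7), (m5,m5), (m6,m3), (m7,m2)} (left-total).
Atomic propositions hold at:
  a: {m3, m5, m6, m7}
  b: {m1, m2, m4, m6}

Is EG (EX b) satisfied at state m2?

Yes

Sat(EX b) = {s : some successor in {m1, m2, m4, m6}} = {m2, m3, m4, m7}
EG (EX b): greatest fixpoint, start Z0 = {m2, m3, m4, m7}, keep only states in Sat with some successor in Z. Z1 = {m2, m4, m7}; fixed.
Sat(EG (EX b)) = {m2, m4, m7}
m2 ∈ Sat(EG (EX b)) = {m2, m4, m7}, so the formula holds at m2.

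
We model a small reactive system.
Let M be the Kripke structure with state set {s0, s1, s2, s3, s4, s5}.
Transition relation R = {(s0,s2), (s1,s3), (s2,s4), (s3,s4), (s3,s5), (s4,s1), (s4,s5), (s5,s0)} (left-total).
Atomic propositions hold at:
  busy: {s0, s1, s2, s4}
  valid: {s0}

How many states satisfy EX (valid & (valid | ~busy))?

Sat(~busy) = {s3, s5}
Sat(valid | ~busy) = {s0, s3, s5}
Sat(valid & (valid | ~busy)) = {s0}
Sat(EX (valid & (valid | ~busy))) = {s : some successor in {s0}} = {s5}
|Sat(EX (valid & (valid | ~busy)))| = |{s5}| = 1.

1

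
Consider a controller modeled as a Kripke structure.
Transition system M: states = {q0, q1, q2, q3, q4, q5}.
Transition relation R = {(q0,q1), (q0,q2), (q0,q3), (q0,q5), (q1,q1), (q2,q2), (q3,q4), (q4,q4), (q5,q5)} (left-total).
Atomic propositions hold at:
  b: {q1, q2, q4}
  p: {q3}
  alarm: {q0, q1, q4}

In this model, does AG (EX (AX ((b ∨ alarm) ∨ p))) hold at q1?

Sat(b ∨ alarm) = {q0, q1, q2, q4}
Sat((b ∨ alarm) ∨ p) = {q0, q1, q2, q3, q4}
Sat(AX ((b ∨ alarm) ∨ p)) = {s : every successor in {q0, q1, q2, q3, q4}} = {q1, q2, q3, q4}
Sat(EX (AX ((b ∨ alarm) ∨ p))) = {s : some successor in {q1, q2, q3, q4}} = {q0, q1, q2, q3, q4}
AG (EX (AX ((b ∨ alarm) ∨ p))): greatest fixpoint, start Z0 = {q0, q1, q2, q3, q4}, keep only states in Sat with every successor in Z. Z1 = {q1, q2, q3, q4}; fixed.
Sat(AG (EX (AX ((b ∨ alarm) ∨ p)))) = {q1, q2, q3, q4}
q1 ∈ Sat(AG (EX (AX ((b ∨ alarm) ∨ p)))) = {q1, q2, q3, q4}, so the formula holds at q1.

Yes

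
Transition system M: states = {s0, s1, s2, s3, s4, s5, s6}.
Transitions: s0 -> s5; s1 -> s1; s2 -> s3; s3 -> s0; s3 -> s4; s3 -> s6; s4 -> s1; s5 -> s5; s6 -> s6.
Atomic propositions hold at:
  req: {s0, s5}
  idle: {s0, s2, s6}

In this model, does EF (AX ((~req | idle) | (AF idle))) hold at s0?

No

Sat(~req) = {s1, s2, s3, s4, s6}
Sat(~req | idle) = {s0, s1, s2, s3, s4, s6}
AF idle: least fixpoint, start Z0 = {s0, s2, s6}, add states with every successor in Z. Already a fixed point.
Sat(AF idle) = {s0, s2, s6}
Sat((~req | idle) | (AF idle)) = {s0, s1, s2, s3, s4, s6}
Sat(AX ((~req | idle) | (AF idle))) = {s : every successor in {s0, s1, s2, s3, s4, s6}} = {s1, s2, s3, s4, s6}
EF (AX ((~req | idle) | (AF idle))): least fixpoint, start Z0 = {s1, s2, s3, s4, s6}, add states with some successor in Z. Already a fixed point.
Sat(EF (AX ((~req | idle) | (AF idle)))) = {s1, s2, s3, s4, s6}
s0 ∉ Sat(EF (AX ((~req | idle) | (AF idle)))) = {s1, s2, s3, s4, s6}, so the formula does not hold at s0.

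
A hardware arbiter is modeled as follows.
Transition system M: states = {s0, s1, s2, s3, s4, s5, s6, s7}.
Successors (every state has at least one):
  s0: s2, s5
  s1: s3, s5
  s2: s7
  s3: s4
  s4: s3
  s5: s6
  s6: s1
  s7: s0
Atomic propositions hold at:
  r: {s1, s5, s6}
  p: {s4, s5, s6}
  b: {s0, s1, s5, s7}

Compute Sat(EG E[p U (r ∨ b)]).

Sat(r ∨ b) = {s0, s1, s5, s6, s7}
E[p U (r ∨ b)]: least fixpoint, start Z0 = Sat((r ∨ b)) = {s0, s1, s5, s6, s7}, add states in Sat(p) with some successor in Z. Already a fixed point.
Sat(E[p U (r ∨ b)]) = {s0, s1, s5, s6, s7}
EG E[p U (r ∨ b)]: greatest fixpoint, start Z0 = {s0, s1, s5, s6, s7}, keep only states in Sat with some successor in Z. Already a fixed point.
Sat(EG E[p U (r ∨ b)]) = {s0, s1, s5, s6, s7}

{s0, s1, s5, s6, s7}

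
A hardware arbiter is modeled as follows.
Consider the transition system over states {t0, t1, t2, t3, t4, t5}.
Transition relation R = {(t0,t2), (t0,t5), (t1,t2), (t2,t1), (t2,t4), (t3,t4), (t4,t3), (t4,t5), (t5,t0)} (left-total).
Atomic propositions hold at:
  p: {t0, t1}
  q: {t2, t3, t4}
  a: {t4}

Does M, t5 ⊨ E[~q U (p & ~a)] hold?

Sat(~q) = {t0, t1, t5}
Sat(~a) = {t0, t1, t2, t3, t5}
Sat(p & ~a) = {t0, t1}
E[~q U (p & ~a)]: least fixpoint, start Z0 = Sat((p & ~a)) = {t0, t1}, add states in Sat(~q) with some successor in Z. Z1 = {t0, t1, t5}; fixed.
Sat(E[~q U (p & ~a)]) = {t0, t1, t5}
t5 ∈ Sat(E[~q U (p & ~a)]) = {t0, t1, t5}, so the formula holds at t5.

Yes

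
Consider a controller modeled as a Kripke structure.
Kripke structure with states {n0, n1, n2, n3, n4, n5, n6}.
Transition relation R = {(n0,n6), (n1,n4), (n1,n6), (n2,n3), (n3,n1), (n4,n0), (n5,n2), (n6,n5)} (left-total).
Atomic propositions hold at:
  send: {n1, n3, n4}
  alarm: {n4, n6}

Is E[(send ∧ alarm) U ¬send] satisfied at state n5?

Sat(send ∧ alarm) = {n4}
Sat(¬send) = {n0, n2, n5, n6}
E[(send ∧ alarm) U ¬send]: least fixpoint, start Z0 = Sat(¬send) = {n0, n2, n5, n6}, add states in Sat(send ∧ alarm) with some successor in Z. Z1 = {n0, n2, n4, n5, n6}; fixed.
Sat(E[(send ∧ alarm) U ¬send]) = {n0, n2, n4, n5, n6}
n5 ∈ Sat(E[(send ∧ alarm) U ¬send]) = {n0, n2, n4, n5, n6}, so the formula holds at n5.

Yes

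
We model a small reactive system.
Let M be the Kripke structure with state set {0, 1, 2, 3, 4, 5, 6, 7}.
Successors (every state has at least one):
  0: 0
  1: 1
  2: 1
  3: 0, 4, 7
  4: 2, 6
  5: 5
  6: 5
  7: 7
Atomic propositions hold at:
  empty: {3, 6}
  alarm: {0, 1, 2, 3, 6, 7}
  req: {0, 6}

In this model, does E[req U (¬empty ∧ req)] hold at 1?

No

Sat(¬empty) = {0, 1, 2, 4, 5, 7}
Sat(¬empty ∧ req) = {0}
E[req U (¬empty ∧ req)]: least fixpoint, start Z0 = Sat((¬empty ∧ req)) = {0}, add states in Sat(req) with some successor in Z. Already a fixed point.
Sat(E[req U (¬empty ∧ req)]) = {0}
1 ∉ Sat(E[req U (¬empty ∧ req)]) = {0}, so the formula does not hold at 1.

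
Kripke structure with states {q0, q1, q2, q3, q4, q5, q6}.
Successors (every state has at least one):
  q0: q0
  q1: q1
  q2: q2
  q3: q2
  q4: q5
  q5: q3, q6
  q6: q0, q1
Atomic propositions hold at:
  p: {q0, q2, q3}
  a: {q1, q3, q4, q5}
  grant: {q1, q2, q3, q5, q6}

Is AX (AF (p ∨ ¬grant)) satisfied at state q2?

Yes

Sat(¬grant) = {q0, q4}
Sat(p ∨ ¬grant) = {q0, q2, q3, q4}
AF (p ∨ ¬grant): least fixpoint, start Z0 = {q0, q2, q3, q4}, add states with every successor in Z. Already a fixed point.
Sat(AF (p ∨ ¬grant)) = {q0, q2, q3, q4}
Sat(AX (AF (p ∨ ¬grant))) = {s : every successor in {q0, q2, q3, q4}} = {q0, q2, q3}
q2 ∈ Sat(AX (AF (p ∨ ¬grant))) = {q0, q2, q3}, so the formula holds at q2.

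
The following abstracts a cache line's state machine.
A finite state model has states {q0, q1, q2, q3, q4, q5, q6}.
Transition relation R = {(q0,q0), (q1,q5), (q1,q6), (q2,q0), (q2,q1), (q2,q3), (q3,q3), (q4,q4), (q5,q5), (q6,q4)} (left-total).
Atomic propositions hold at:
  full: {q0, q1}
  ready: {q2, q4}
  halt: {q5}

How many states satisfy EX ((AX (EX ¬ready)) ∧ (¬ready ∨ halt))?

Sat(¬ready) = {q0, q1, q3, q5, q6}
Sat(EX ¬ready) = {s : some successor in {q0, q1, q3, q5, q6}} = {q0, q1, q2, q3, q5}
Sat(AX (EX ¬ready)) = {s : every successor in {q0, q1, q2, q3, q5}} = {q0, q2, q3, q5}
Sat(¬ready ∨ halt) = {q0, q1, q3, q5, q6}
Sat((AX (EX ¬ready)) ∧ (¬ready ∨ halt)) = {q0, q3, q5}
Sat(EX ((AX (EX ¬ready)) ∧ (¬ready ∨ halt))) = {s : some successor in {q0, q3, q5}} = {q0, q1, q2, q3, q5}
|Sat(EX ((AX (EX ¬ready)) ∧ (¬ready ∨ halt)))| = |{q0, q1, q2, q3, q5}| = 5.

5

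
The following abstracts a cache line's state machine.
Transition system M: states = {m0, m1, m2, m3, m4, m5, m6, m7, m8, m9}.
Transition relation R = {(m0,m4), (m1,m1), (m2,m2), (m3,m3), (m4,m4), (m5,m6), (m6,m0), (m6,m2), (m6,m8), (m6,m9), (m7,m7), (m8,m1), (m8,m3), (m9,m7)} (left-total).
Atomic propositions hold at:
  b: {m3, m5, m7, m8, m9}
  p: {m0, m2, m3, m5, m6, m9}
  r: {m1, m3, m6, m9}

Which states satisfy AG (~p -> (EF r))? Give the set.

Sat(~p) = {m1, m4, m7, m8}
EF r: least fixpoint, start Z0 = {m1, m3, m6, m9}, add states with some successor in Z. Z1 = {m1, m3, m5, m6, m8, m9}; fixed.
Sat(EF r) = {m1, m3, m5, m6, m8, m9}
Sat(~p -> (EF r)) = {m0, m1, m2, m3, m5, m6, m8, m9}
AG (~p -> (EF r)): greatest fixpoint, start Z0 = {m0, m1, m2, m3, m5, m6, m8, m9}, keep only states in Sat with every successor in Z. Z1 = {m1, m2, m3, m5, m6, m8}; Z2 = {m1, m2, m3, m5, m8}; Z3 = {m1, m2, m3, m8}; fixed.
Sat(AG (~p -> (EF r))) = {m1, m2, m3, m8}

{m1, m2, m3, m8}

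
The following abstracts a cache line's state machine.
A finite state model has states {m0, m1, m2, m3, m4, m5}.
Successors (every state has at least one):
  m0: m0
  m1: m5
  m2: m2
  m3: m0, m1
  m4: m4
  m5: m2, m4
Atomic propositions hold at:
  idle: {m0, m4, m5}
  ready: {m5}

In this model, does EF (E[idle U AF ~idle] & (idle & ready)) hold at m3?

Yes

Sat(~idle) = {m1, m2, m3}
AF ~idle: least fixpoint, start Z0 = {m1, m2, m3}, add states with every successor in Z. Already a fixed point.
Sat(AF ~idle) = {m1, m2, m3}
E[idle U AF ~idle]: least fixpoint, start Z0 = Sat(AF ~idle) = {m1, m2, m3}, add states in Sat(idle) with some successor in Z. Z1 = {m1, m2, m3, m5}; fixed.
Sat(E[idle U AF ~idle]) = {m1, m2, m3, m5}
Sat(idle & ready) = {m5}
Sat(E[idle U AF ~idle] & (idle & ready)) = {m5}
EF (E[idle U AF ~idle] & (idle & ready)): least fixpoint, start Z0 = {m5}, add states with some successor in Z. Z1 = {m1, m5}; Z2 = {m1, m3, m5}; fixed.
Sat(EF (E[idle U AF ~idle] & (idle & ready))) = {m1, m3, m5}
m3 ∈ Sat(EF (E[idle U AF ~idle] & (idle & ready))) = {m1, m3, m5}, so the formula holds at m3.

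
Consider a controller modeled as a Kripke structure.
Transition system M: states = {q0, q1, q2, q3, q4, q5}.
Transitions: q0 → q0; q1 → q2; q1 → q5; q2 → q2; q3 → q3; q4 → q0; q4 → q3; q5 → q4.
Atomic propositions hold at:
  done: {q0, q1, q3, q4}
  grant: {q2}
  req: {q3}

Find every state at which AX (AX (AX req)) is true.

Sat(AX req) = {s : every successor in {q3}} = {q3}
Sat(AX (AX req)) = {s : every successor in {q3}} = {q3}
Sat(AX (AX (AX req))) = {s : every successor in {q3}} = {q3}

{q3}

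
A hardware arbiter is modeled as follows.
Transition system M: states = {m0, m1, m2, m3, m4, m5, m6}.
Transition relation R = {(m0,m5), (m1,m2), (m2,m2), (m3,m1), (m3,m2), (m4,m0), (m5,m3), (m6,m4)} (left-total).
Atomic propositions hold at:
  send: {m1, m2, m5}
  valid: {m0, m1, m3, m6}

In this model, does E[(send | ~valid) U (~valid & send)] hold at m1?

Yes

Sat(~valid) = {m2, m4, m5}
Sat(send | ~valid) = {m1, m2, m4, m5}
Sat(~valid & send) = {m2, m5}
E[(send | ~valid) U (~valid & send)]: least fixpoint, start Z0 = Sat((~valid & send)) = {m2, m5}, add states in Sat(send | ~valid) with some successor in Z. Z1 = {m1, m2, m5}; fixed.
Sat(E[(send | ~valid) U (~valid & send)]) = {m1, m2, m5}
m1 ∈ Sat(E[(send | ~valid) U (~valid & send)]) = {m1, m2, m5}, so the formula holds at m1.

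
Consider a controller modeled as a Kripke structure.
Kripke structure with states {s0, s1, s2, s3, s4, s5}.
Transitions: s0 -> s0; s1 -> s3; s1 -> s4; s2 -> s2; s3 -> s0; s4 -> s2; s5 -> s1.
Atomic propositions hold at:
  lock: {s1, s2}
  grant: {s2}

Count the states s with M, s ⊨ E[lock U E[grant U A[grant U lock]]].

A[grant U lock]: least fixpoint, start Z0 = Sat(lock) = {s1, s2}, add states in Sat(grant) with every successor in Z. Already a fixed point.
Sat(A[grant U lock]) = {s1, s2}
E[grant U A[grant U lock]]: least fixpoint, start Z0 = Sat(A[grant U lock]) = {s1, s2}, add states in Sat(grant) with some successor in Z. Already a fixed point.
Sat(E[grant U A[grant U lock]]) = {s1, s2}
E[lock U E[grant U A[grant U lock]]]: least fixpoint, start Z0 = Sat(E[grant U A[grant U lock]]) = {s1, s2}, add states in Sat(lock) with some successor in Z. Already a fixed point.
Sat(E[lock U E[grant U A[grant U lock]]]) = {s1, s2}
|Sat(E[lock U E[grant U A[grant U lock]]])| = |{s1, s2}| = 2.

2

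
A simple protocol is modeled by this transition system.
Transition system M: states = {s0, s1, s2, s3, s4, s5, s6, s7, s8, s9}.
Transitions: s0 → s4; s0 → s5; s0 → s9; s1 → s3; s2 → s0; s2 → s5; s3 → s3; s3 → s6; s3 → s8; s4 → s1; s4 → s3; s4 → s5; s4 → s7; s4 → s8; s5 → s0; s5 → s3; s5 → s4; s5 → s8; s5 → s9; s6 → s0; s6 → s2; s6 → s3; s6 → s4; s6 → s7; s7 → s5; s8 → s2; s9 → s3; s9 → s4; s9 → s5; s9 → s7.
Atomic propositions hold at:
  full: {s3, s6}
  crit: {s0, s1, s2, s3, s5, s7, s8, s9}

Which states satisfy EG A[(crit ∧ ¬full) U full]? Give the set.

Sat(¬full) = {s0, s1, s2, s4, s5, s7, s8, s9}
Sat(crit ∧ ¬full) = {s0, s1, s2, s5, s7, s8, s9}
A[(crit ∧ ¬full) U full]: least fixpoint, start Z0 = Sat(full) = {s3, s6}, add states in Sat(crit ∧ ¬full) with every successor in Z. Z1 = {s1, s3, s6}; fixed.
Sat(A[(crit ∧ ¬full) U full]) = {s1, s3, s6}
EG A[(crit ∧ ¬full) U full]: greatest fixpoint, start Z0 = {s1, s3, s6}, keep only states in Sat with some successor in Z. Already a fixed point.
Sat(EG A[(crit ∧ ¬full) U full]) = {s1, s3, s6}

{s1, s3, s6}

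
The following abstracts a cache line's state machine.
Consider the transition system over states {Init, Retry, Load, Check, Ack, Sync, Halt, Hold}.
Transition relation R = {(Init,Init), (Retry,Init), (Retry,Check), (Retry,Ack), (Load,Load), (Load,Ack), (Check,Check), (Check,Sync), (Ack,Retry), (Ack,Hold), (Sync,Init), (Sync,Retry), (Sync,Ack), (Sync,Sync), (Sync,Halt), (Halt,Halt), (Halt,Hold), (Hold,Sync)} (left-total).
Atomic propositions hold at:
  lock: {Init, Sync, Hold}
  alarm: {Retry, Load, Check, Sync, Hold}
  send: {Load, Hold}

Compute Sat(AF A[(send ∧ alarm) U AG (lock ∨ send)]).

{Init}

Sat(send ∧ alarm) = {Load, Hold}
Sat(lock ∨ send) = {Init, Load, Sync, Hold}
AG (lock ∨ send): greatest fixpoint, start Z0 = {Init, Load, Sync, Hold}, keep only states in Sat with every successor in Z. Z1 = {Init, Hold}; Z2 = {Init}; fixed.
Sat(AG (lock ∨ send)) = {Init}
A[(send ∧ alarm) U AG (lock ∨ send)]: least fixpoint, start Z0 = Sat(AG (lock ∨ send)) = {Init}, add states in Sat(send ∧ alarm) with every successor in Z. Already a fixed point.
Sat(A[(send ∧ alarm) U AG (lock ∨ send)]) = {Init}
AF A[(send ∧ alarm) U AG (lock ∨ send)]: least fixpoint, start Z0 = {Init}, add states with every successor in Z. Already a fixed point.
Sat(AF A[(send ∧ alarm) U AG (lock ∨ send)]) = {Init}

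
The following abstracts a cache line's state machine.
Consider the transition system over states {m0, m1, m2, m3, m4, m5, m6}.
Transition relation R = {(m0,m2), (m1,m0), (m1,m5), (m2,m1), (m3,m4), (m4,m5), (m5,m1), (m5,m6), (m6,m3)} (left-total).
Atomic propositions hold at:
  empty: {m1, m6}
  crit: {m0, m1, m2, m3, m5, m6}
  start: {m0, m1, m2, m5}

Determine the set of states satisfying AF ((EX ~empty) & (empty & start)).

Sat(~empty) = {m0, m2, m3, m4, m5}
Sat(EX ~empty) = {s : some successor in {m0, m2, m3, m4, m5}} = {m0, m1, m3, m4, m6}
Sat(empty & start) = {m1}
Sat((EX ~empty) & (empty & start)) = {m1}
AF ((EX ~empty) & (empty & start)): least fixpoint, start Z0 = {m1}, add states with every successor in Z. Z1 = {m1, m2}; Z2 = {m0, m1, m2}; fixed.
Sat(AF ((EX ~empty) & (empty & start))) = {m0, m1, m2}

{m0, m1, m2}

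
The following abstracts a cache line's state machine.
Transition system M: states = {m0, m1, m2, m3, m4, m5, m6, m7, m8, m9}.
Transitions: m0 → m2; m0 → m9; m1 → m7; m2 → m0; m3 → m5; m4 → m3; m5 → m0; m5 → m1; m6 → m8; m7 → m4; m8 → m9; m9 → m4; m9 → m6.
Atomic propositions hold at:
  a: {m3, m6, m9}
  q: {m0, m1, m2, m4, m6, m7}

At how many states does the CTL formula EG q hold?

EG q: greatest fixpoint, start Z0 = {m0, m1, m2, m4, m6, m7}, keep only states in Sat with some successor in Z. Z1 = {m0, m1, m2, m7}; Z2 = {m0, m1, m2}; Z3 = {m0, m2}; fixed.
Sat(EG q) = {m0, m2}
|Sat(EG q)| = |{m0, m2}| = 2.

2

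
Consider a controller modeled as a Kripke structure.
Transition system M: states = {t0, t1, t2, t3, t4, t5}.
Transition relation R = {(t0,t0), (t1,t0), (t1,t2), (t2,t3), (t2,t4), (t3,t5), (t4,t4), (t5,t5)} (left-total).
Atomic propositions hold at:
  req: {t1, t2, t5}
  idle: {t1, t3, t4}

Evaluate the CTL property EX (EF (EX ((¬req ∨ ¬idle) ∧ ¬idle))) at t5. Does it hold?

Sat(¬req) = {t0, t3, t4}
Sat(¬idle) = {t0, t2, t5}
Sat(¬req ∨ ¬idle) = {t0, t2, t3, t4, t5}
Sat((¬req ∨ ¬idle) ∧ ¬idle) = {t0, t2, t5}
Sat(EX ((¬req ∨ ¬idle) ∧ ¬idle)) = {s : some successor in {t0, t2, t5}} = {t0, t1, t3, t5}
EF (EX ((¬req ∨ ¬idle) ∧ ¬idle)): least fixpoint, start Z0 = {t0, t1, t3, t5}, add states with some successor in Z. Z1 = {t0, t1, t2, t3, t5}; fixed.
Sat(EF (EX ((¬req ∨ ¬idle) ∧ ¬idle))) = {t0, t1, t2, t3, t5}
Sat(EX (EF (EX ((¬req ∨ ¬idle) ∧ ¬idle)))) = {s : some successor in {t0, t1, t2, t3, t5}} = {t0, t1, t2, t3, t5}
t5 ∈ Sat(EX (EF (EX ((¬req ∨ ¬idle) ∧ ¬idle)))) = {t0, t1, t2, t3, t5}, so the formula holds at t5.

Yes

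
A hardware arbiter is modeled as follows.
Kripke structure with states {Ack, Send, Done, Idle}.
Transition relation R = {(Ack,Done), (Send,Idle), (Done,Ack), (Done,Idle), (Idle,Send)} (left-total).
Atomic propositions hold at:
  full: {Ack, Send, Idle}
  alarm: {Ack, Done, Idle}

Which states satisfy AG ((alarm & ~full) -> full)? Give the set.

{Send, Idle}

Sat(~full) = {Done}
Sat(alarm & ~full) = {Done}
Sat((alarm & ~full) -> full) = {Ack, Send, Idle}
AG ((alarm & ~full) -> full): greatest fixpoint, start Z0 = {Ack, Send, Idle}, keep only states in Sat with every successor in Z. Z1 = {Send, Idle}; fixed.
Sat(AG ((alarm & ~full) -> full)) = {Send, Idle}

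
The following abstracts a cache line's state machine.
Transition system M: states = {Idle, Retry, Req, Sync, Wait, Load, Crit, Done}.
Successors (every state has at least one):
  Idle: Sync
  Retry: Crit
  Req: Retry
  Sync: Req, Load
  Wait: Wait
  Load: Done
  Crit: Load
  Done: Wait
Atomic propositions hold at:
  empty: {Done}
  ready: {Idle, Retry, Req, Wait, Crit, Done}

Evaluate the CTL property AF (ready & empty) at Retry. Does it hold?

Yes

Sat(ready & empty) = {Done}
AF (ready & empty): least fixpoint, start Z0 = {Done}, add states with every successor in Z. Z1 = {Load, Done}; Z2 = {Load, Crit, Done}; Z3 = {Retry, Load, Crit, Done}; Z4 = {Retry, Req, Load, Crit, Done}; Z5 = {Retry, Req, Sync, Load, Crit, Done}; Z6 = {Idle, Retry, Req, Sync, Load, Crit, Done}; fixed.
Sat(AF (ready & empty)) = {Idle, Retry, Req, Sync, Load, Crit, Done}
Retry ∈ Sat(AF (ready & empty)) = {Idle, Retry, Req, Sync, Load, Crit, Done}, so the formula holds at Retry.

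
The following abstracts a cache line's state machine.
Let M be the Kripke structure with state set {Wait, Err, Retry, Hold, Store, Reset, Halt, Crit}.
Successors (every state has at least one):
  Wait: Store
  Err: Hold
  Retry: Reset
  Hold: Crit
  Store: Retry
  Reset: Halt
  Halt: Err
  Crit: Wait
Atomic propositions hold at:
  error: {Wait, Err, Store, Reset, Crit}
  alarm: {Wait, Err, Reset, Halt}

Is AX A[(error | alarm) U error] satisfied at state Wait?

Yes

Sat(error | alarm) = {Wait, Err, Store, Reset, Halt, Crit}
A[(error | alarm) U error]: least fixpoint, start Z0 = Sat(error) = {Wait, Err, Store, Reset, Crit}, add states in Sat(error | alarm) with every successor in Z. Z1 = {Wait, Err, Store, Reset, Halt, Crit}; fixed.
Sat(A[(error | alarm) U error]) = {Wait, Err, Store, Reset, Halt, Crit}
Sat(AX A[(error | alarm) U error]) = {s : every successor in {Wait, Err, Store, Reset, Halt, Crit}} = {Wait, Retry, Hold, Reset, Halt, Crit}
Wait ∈ Sat(AX A[(error | alarm) U error]) = {Wait, Retry, Hold, Reset, Halt, Crit}, so the formula holds at Wait.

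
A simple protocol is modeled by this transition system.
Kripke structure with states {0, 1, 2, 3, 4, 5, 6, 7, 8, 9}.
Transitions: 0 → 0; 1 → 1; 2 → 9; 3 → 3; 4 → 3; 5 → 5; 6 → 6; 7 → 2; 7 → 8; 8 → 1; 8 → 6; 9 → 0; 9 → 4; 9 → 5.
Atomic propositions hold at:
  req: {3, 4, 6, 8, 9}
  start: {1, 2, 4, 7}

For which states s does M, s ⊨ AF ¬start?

{0, 2, 3, 4, 5, 6, 7, 8, 9}

Sat(¬start) = {0, 3, 5, 6, 8, 9}
AF ¬start: least fixpoint, start Z0 = {0, 3, 5, 6, 8, 9}, add states with every successor in Z. Z1 = {0, 2, 3, 4, 5, 6, 8, 9}; Z2 = {0, 2, 3, 4, 5, 6, 7, 8, 9}; fixed.
Sat(AF ¬start) = {0, 2, 3, 4, 5, 6, 7, 8, 9}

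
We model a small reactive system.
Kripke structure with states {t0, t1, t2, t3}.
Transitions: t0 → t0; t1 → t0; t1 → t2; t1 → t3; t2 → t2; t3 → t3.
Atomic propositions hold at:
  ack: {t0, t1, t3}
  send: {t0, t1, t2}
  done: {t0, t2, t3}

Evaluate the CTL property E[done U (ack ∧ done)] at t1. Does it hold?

Sat(ack ∧ done) = {t0, t3}
E[done U (ack ∧ done)]: least fixpoint, start Z0 = Sat((ack ∧ done)) = {t0, t3}, add states in Sat(done) with some successor in Z. Already a fixed point.
Sat(E[done U (ack ∧ done)]) = {t0, t3}
t1 ∉ Sat(E[done U (ack ∧ done)]) = {t0, t3}, so the formula does not hold at t1.

No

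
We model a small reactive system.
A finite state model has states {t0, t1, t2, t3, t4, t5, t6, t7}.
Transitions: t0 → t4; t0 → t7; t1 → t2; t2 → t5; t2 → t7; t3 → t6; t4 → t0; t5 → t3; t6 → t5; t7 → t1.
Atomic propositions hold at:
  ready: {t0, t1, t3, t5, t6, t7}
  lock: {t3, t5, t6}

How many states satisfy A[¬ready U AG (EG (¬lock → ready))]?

Sat(¬ready) = {t2, t4}
Sat(¬lock) = {t0, t1, t2, t4, t7}
Sat(¬lock → ready) = {t0, t1, t3, t5, t6, t7}
EG (¬lock → ready): greatest fixpoint, start Z0 = {t0, t1, t3, t5, t6, t7}, keep only states in Sat with some successor in Z. Z1 = {t0, t3, t5, t6, t7}; Z2 = {t0, t3, t5, t6}; Z3 = {t3, t5, t6}; fixed.
Sat(EG (¬lock → ready)) = {t3, t5, t6}
AG (EG (¬lock → ready)): greatest fixpoint, start Z0 = {t3, t5, t6}, keep only states in Sat with every successor in Z. Already a fixed point.
Sat(AG (EG (¬lock → ready))) = {t3, t5, t6}
A[¬ready U AG (EG (¬lock → ready))]: least fixpoint, start Z0 = Sat(AG (EG (¬lock → ready))) = {t3, t5, t6}, add states in Sat(¬ready) with every successor in Z. Already a fixed point.
Sat(A[¬ready U AG (EG (¬lock → ready))]) = {t3, t5, t6}
|Sat(A[¬ready U AG (EG (¬lock → ready))])| = |{t3, t5, t6}| = 3.

3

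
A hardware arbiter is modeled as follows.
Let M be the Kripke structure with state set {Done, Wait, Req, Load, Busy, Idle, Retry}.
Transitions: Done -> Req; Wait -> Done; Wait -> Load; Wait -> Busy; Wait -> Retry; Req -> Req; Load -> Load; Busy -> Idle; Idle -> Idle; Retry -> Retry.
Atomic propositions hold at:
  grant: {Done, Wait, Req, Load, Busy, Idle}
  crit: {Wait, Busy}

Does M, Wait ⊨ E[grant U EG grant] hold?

EG grant: greatest fixpoint, start Z0 = {Done, Wait, Req, Load, Busy, Idle}, keep only states in Sat with some successor in Z. Already a fixed point.
Sat(EG grant) = {Done, Wait, Req, Load, Busy, Idle}
E[grant U EG grant]: least fixpoint, start Z0 = Sat(EG grant) = {Done, Wait, Req, Load, Busy, Idle}, add states in Sat(grant) with some successor in Z. Already a fixed point.
Sat(E[grant U EG grant]) = {Done, Wait, Req, Load, Busy, Idle}
Wait ∈ Sat(E[grant U EG grant]) = {Done, Wait, Req, Load, Busy, Idle}, so the formula holds at Wait.

Yes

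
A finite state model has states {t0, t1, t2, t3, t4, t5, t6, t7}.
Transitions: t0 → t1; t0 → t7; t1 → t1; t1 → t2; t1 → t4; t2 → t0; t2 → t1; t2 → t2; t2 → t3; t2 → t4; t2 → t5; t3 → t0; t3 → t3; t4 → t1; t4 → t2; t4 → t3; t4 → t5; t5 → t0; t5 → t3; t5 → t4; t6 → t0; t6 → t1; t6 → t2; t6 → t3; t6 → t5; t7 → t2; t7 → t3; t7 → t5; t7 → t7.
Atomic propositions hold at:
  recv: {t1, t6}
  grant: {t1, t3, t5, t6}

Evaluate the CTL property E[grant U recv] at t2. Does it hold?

E[grant U recv]: least fixpoint, start Z0 = Sat(recv) = {t1, t6}, add states in Sat(grant) with some successor in Z. Already a fixed point.
Sat(E[grant U recv]) = {t1, t6}
t2 ∉ Sat(E[grant U recv]) = {t1, t6}, so the formula does not hold at t2.

No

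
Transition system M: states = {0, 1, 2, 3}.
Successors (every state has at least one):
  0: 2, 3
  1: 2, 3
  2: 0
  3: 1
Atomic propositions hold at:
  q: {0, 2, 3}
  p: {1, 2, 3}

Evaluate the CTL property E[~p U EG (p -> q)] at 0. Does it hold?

Sat(~p) = {0}
Sat(p -> q) = {0, 2, 3}
EG (p -> q): greatest fixpoint, start Z0 = {0, 2, 3}, keep only states in Sat with some successor in Z. Z1 = {0, 2}; fixed.
Sat(EG (p -> q)) = {0, 2}
E[~p U EG (p -> q)]: least fixpoint, start Z0 = Sat(EG (p -> q)) = {0, 2}, add states in Sat(~p) with some successor in Z. Already a fixed point.
Sat(E[~p U EG (p -> q)]) = {0, 2}
0 ∈ Sat(E[~p U EG (p -> q)]) = {0, 2}, so the formula holds at 0.

Yes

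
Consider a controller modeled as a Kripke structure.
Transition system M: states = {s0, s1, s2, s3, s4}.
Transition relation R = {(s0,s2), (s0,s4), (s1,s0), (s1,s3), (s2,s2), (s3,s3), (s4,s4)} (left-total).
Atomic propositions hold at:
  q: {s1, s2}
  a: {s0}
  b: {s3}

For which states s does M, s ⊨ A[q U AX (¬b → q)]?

Sat(¬b) = {s0, s1, s2, s4}
Sat(¬b → q) = {s1, s2, s3}
Sat(AX (¬b → q)) = {s : every successor in {s1, s2, s3}} = {s2, s3}
A[q U AX (¬b → q)]: least fixpoint, start Z0 = Sat(AX (¬b → q)) = {s2, s3}, add states in Sat(q) with every successor in Z. Already a fixed point.
Sat(A[q U AX (¬b → q)]) = {s2, s3}

{s2, s3}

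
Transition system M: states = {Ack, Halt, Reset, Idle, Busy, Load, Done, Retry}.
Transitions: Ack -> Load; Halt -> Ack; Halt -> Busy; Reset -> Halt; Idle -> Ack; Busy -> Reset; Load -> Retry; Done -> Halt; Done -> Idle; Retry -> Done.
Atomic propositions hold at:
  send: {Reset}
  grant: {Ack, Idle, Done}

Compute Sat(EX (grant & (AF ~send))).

Sat(~send) = {Ack, Halt, Idle, Busy, Load, Done, Retry}
AF ~send: least fixpoint, start Z0 = {Ack, Halt, Idle, Busy, Load, Done, Retry}, add states with every successor in Z. Z1 = {Ack, Halt, Reset, Idle, Busy, Load, Done, Retry}; fixed.
Sat(AF ~send) = {Ack, Halt, Reset, Idle, Busy, Load, Done, Retry}
Sat(grant & (AF ~send)) = {Ack, Idle, Done}
Sat(EX (grant & (AF ~send))) = {s : some successor in {Ack, Idle, Done}} = {Halt, Idle, Done, Retry}

{Halt, Idle, Done, Retry}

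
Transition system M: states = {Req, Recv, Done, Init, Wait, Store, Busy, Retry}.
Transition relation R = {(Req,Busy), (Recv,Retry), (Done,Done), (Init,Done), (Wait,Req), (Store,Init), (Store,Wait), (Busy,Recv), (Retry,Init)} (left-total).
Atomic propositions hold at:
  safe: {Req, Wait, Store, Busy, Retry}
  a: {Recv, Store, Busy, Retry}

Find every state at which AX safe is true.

{Req, Recv, Wait}

Sat(AX safe) = {s : every successor in {Req, Wait, Store, Busy, Retry}} = {Req, Recv, Wait}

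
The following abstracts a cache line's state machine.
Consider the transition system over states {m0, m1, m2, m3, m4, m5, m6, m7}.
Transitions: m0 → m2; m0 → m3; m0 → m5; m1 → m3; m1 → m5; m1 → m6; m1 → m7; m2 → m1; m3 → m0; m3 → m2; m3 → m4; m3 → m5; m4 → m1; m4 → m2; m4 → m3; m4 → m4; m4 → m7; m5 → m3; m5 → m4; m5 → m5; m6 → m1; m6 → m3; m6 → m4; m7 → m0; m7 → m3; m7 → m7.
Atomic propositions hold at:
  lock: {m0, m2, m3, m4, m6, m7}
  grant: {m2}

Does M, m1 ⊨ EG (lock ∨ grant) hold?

Sat(lock ∨ grant) = {m0, m2, m3, m4, m6, m7}
EG (lock ∨ grant): greatest fixpoint, start Z0 = {m0, m2, m3, m4, m6, m7}, keep only states in Sat with some successor in Z. Z1 = {m0, m3, m4, m6, m7}; fixed.
Sat(EG (lock ∨ grant)) = {m0, m3, m4, m6, m7}
m1 ∉ Sat(EG (lock ∨ grant)) = {m0, m3, m4, m6, m7}, so the formula does not hold at m1.

No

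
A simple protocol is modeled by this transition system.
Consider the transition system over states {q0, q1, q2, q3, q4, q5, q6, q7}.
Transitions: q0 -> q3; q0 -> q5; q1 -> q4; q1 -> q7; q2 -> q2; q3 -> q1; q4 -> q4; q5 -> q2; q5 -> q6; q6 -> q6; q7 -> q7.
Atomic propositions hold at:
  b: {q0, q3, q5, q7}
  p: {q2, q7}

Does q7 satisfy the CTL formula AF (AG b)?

AG b: greatest fixpoint, start Z0 = {q0, q3, q5, q7}, keep only states in Sat with every successor in Z. Z1 = {q0, q7}; Z2 = {q7}; fixed.
Sat(AG b) = {q7}
AF (AG b): least fixpoint, start Z0 = {q7}, add states with every successor in Z. Already a fixed point.
Sat(AF (AG b)) = {q7}
q7 ∈ Sat(AF (AG b)) = {q7}, so the formula holds at q7.

Yes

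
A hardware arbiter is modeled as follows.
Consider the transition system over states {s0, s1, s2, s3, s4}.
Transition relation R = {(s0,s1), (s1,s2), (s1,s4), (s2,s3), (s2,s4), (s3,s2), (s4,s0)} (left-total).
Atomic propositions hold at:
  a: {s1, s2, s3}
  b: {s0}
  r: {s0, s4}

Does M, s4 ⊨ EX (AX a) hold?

Yes

Sat(AX a) = {s : every successor in {s1, s2, s3}} = {s0, s3}
Sat(EX (AX a)) = {s : some successor in {s0, s3}} = {s2, s4}
s4 ∈ Sat(EX (AX a)) = {s2, s4}, so the formula holds at s4.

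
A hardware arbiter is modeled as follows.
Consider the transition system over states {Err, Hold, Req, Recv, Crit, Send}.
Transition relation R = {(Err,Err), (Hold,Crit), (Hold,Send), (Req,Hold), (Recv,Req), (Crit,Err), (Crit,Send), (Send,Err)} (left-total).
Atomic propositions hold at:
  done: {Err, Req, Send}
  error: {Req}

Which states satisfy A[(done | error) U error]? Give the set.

{Req}

Sat(done | error) = {Err, Req, Send}
A[(done | error) U error]: least fixpoint, start Z0 = Sat(error) = {Req}, add states in Sat(done | error) with every successor in Z. Already a fixed point.
Sat(A[(done | error) U error]) = {Req}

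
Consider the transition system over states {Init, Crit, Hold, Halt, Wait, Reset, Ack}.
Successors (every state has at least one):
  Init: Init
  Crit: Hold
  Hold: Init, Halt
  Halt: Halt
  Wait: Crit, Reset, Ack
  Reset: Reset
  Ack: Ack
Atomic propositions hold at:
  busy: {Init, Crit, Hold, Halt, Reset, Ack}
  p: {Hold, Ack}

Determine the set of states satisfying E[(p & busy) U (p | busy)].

Sat(p & busy) = {Hold, Ack}
Sat(p | busy) = {Init, Crit, Hold, Halt, Reset, Ack}
E[(p & busy) U (p | busy)]: least fixpoint, start Z0 = Sat((p | busy)) = {Init, Crit, Hold, Halt, Reset, Ack}, add states in Sat(p & busy) with some successor in Z. Already a fixed point.
Sat(E[(p & busy) U (p | busy)]) = {Init, Crit, Hold, Halt, Reset, Ack}

{Init, Crit, Hold, Halt, Reset, Ack}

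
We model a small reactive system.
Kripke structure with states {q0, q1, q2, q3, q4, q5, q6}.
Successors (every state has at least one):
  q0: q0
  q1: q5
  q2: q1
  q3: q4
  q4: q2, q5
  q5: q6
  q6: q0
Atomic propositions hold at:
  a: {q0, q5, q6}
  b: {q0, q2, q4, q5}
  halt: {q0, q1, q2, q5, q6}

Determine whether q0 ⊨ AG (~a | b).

Sat(~a) = {q1, q2, q3, q4}
Sat(~a | b) = {q0, q1, q2, q3, q4, q5}
AG (~a | b): greatest fixpoint, start Z0 = {q0, q1, q2, q3, q4, q5}, keep only states in Sat with every successor in Z. Z1 = {q0, q1, q2, q3, q4}; Z2 = {q0, q2, q3}; Z3 = {q0}; fixed.
Sat(AG (~a | b)) = {q0}
q0 ∈ Sat(AG (~a | b)) = {q0}, so the formula holds at q0.

Yes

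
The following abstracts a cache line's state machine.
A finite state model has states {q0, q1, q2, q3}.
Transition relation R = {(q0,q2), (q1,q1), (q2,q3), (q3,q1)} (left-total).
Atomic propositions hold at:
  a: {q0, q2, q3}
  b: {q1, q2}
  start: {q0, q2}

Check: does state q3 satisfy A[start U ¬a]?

Sat(¬a) = {q1}
A[start U ¬a]: least fixpoint, start Z0 = Sat(¬a) = {q1}, add states in Sat(start) with every successor in Z. Already a fixed point.
Sat(A[start U ¬a]) = {q1}
q3 ∉ Sat(A[start U ¬a]) = {q1}, so the formula does not hold at q3.

No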